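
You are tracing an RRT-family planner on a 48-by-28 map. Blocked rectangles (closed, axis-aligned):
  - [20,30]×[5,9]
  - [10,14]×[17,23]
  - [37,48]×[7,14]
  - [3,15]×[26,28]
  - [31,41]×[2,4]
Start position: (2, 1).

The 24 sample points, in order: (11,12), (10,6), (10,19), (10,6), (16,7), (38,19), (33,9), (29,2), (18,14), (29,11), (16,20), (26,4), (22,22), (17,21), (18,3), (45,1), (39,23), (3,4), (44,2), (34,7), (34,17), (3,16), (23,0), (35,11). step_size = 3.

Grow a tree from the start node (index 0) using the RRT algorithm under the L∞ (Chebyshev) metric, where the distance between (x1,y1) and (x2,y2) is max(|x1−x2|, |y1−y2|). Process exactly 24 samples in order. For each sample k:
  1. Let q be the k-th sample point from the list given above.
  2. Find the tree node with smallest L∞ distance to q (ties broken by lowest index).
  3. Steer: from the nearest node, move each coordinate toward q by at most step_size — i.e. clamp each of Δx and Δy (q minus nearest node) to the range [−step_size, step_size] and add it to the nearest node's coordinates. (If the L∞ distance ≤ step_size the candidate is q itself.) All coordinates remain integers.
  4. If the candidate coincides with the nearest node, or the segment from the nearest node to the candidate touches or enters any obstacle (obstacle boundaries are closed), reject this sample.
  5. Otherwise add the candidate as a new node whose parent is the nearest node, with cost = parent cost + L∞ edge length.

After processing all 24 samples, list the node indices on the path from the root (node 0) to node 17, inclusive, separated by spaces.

1. q=(11,12) nearest=0 d=11 new=(5,4) → add node 1 parent=0 cost=3
2. q=(10,6) nearest=1 d=5 new=(8,6) → add node 2 parent=1 cost=6
3. q=(10,19) nearest=2 d=13 new=(10,9) → add node 3 parent=2 cost=9
4. q=(10,6) nearest=2 d=2 new=(10,6) → add node 4 parent=2 cost=8
5. q=(16,7) nearest=3 d=6 new=(13,7) → add node 5 parent=3 cost=12
6. q=(38,19) nearest=5 d=25 new=(16,10) → add node 6 parent=5 cost=15
7. q=(33,9) nearest=6 d=17 new=(19,9) → add node 7 parent=6 cost=18
8. q=(29,2) nearest=7 d=10 new=(22,6) → blocked by [20,30]×[5,9], reject
9. q=(18,14) nearest=6 d=4 new=(18,13) → add node 8 parent=6 cost=18
10. q=(29,11) nearest=7 d=10 new=(22,11) → add node 9 parent=7 cost=21
11. q=(16,20) nearest=8 d=7 new=(16,16) → add node 10 parent=8 cost=21
12. q=(26,4) nearest=7 d=7 new=(22,6) → blocked by [20,30]×[5,9], reject
13. q=(22,22) nearest=10 d=6 new=(19,19) → add node 11 parent=10 cost=24
14. q=(17,21) nearest=11 d=2 new=(17,21) → add node 12 parent=11 cost=26
15. q=(18,3) nearest=5 d=5 new=(16,4) → add node 13 parent=5 cost=15
16. q=(45,1) nearest=9 d=23 new=(25,8) → blocked by [20,30]×[5,9], reject
17. q=(39,23) nearest=9 d=17 new=(25,14) → add node 14 parent=9 cost=24
18. q=(3,4) nearest=1 d=2 new=(3,4) → add node 15 parent=1 cost=5
19. q=(44,2) nearest=14 d=19 new=(28,11) → add node 16 parent=14 cost=27
20. q=(34,7) nearest=16 d=6 new=(31,8) → blocked by [20,30]×[5,9], reject
21. q=(34,17) nearest=16 d=6 new=(31,14) → add node 17 parent=16 cost=30
22. q=(3,16) nearest=3 d=7 new=(7,12) → add node 18 parent=3 cost=12
23. q=(23,0) nearest=13 d=7 new=(19,1) → add node 19 parent=13 cost=18
24. q=(35,11) nearest=17 d=4 new=(34,11) → add node 20 parent=17 cost=33

Path: 0 1 2 3 5 6 7 9 14 16 17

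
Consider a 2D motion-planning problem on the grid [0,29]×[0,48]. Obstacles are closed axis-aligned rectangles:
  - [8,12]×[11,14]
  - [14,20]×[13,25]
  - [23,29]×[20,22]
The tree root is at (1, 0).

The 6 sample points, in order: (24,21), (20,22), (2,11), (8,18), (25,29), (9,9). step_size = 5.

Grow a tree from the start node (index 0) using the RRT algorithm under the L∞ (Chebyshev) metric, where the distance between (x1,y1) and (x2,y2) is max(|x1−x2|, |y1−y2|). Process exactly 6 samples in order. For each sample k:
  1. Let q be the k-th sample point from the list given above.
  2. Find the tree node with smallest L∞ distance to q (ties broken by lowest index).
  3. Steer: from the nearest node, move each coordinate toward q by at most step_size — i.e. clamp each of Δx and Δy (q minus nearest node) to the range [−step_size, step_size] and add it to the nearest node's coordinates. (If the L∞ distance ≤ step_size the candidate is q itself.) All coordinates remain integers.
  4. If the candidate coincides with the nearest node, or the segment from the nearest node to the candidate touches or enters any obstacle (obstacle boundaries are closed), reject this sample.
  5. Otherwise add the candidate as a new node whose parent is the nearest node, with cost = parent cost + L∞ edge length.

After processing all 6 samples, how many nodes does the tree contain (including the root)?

Node count: 5

1. q=(24,21) nearest=0 d=23 new=(6,5) → add node 1 parent=0 cost=5
2. q=(20,22) nearest=1 d=17 new=(11,10) → add node 2 parent=1 cost=10
3. q=(2,11) nearest=1 d=6 new=(2,10) → add node 3 parent=1 cost=10
4. q=(8,18) nearest=2 d=8 new=(8,15) → blocked by [8,12]×[11,14], reject
5. q=(25,29) nearest=2 d=19 new=(16,15) → blocked by [8,12]×[11,14], reject
6. q=(9,9) nearest=2 d=2 new=(9,9) → add node 4 parent=2 cost=12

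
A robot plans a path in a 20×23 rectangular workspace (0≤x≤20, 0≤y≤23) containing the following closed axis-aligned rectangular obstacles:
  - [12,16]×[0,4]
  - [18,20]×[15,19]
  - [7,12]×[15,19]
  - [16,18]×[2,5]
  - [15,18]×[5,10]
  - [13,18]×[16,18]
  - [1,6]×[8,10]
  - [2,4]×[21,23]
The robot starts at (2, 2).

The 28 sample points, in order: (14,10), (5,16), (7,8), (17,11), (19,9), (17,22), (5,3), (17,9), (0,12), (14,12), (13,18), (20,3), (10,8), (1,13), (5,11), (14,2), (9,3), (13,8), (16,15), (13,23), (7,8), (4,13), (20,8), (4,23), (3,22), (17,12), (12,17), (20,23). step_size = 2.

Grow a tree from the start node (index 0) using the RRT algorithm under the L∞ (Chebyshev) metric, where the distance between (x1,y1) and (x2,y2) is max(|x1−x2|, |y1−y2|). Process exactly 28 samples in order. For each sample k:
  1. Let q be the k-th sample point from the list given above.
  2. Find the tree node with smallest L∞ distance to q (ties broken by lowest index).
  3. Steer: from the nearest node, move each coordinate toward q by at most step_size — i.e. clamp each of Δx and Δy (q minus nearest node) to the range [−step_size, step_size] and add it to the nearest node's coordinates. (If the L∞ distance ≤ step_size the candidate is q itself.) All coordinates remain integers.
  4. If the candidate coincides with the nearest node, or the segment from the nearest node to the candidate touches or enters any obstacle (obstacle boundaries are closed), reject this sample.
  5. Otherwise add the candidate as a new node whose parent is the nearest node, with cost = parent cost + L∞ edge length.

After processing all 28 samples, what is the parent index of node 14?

Parent of node 14: 8

1. q=(14,10) nearest=0 d=12 new=(4,4) → add node 1 parent=0 cost=2
2. q=(5,16) nearest=1 d=12 new=(5,6) → add node 2 parent=1 cost=4
3. q=(7,8) nearest=2 d=2 new=(7,8) → add node 3 parent=2 cost=6
4. q=(17,11) nearest=3 d=10 new=(9,10) → add node 4 parent=3 cost=8
5. q=(19,9) nearest=4 d=10 new=(11,9) → add node 5 parent=4 cost=10
6. q=(17,22) nearest=4 d=12 new=(11,12) → add node 6 parent=4 cost=10
7. q=(5,3) nearest=1 d=1 new=(5,3) → add node 7 parent=1 cost=3
8. q=(17,9) nearest=5 d=6 new=(13,9) → add node 8 parent=5 cost=12
9. q=(0,12) nearest=2 d=6 new=(3,8) → blocked by [1,6]×[8,10], reject
10. q=(14,12) nearest=5 d=3 new=(13,11) → add node 9 parent=5 cost=12
11. q=(13,18) nearest=6 d=6 new=(13,14) → add node 10 parent=6 cost=12
12. q=(20,3) nearest=8 d=7 new=(15,7) → blocked by [15,18]×[5,10], reject
13. q=(10,8) nearest=5 d=1 new=(10,8) → add node 11 parent=5 cost=11
14. q=(1,13) nearest=3 d=6 new=(5,10) → blocked by [1,6]×[8,10], reject
15. q=(5,11) nearest=3 d=3 new=(5,10) → blocked by [1,6]×[8,10], reject
16. q=(14,2) nearest=11 d=6 new=(12,6) → add node 12 parent=11 cost=13
17. q=(9,3) nearest=12 d=3 new=(10,4) → add node 13 parent=12 cost=15
18. q=(13,8) nearest=8 d=1 new=(13,8) → add node 14 parent=8 cost=13
19. q=(16,15) nearest=10 d=3 new=(15,15) → add node 15 parent=10 cost=14
20. q=(13,23) nearest=15 d=8 new=(13,17) → blocked by [13,18]×[16,18], reject
21. q=(7,8) nearest=3 d=0 → coincident, reject
22. q=(4,13) nearest=3 d=5 new=(5,10) → blocked by [1,6]×[8,10], reject
23. q=(20,8) nearest=8 d=7 new=(15,8) → blocked by [15,18]×[5,10], reject
24. q=(4,23) nearest=10 d=9 new=(11,16) → blocked by [7,12]×[15,19], reject
25. q=(3,22) nearest=6 d=10 new=(9,14) → add node 16 parent=6 cost=12
26. q=(17,12) nearest=15 d=3 new=(17,13) → add node 17 parent=15 cost=16
27. q=(12,17) nearest=10 d=3 new=(12,16) → blocked by [7,12]×[15,19], reject
28. q=(20,23) nearest=15 d=8 new=(17,17) → blocked by [13,18]×[16,18], reject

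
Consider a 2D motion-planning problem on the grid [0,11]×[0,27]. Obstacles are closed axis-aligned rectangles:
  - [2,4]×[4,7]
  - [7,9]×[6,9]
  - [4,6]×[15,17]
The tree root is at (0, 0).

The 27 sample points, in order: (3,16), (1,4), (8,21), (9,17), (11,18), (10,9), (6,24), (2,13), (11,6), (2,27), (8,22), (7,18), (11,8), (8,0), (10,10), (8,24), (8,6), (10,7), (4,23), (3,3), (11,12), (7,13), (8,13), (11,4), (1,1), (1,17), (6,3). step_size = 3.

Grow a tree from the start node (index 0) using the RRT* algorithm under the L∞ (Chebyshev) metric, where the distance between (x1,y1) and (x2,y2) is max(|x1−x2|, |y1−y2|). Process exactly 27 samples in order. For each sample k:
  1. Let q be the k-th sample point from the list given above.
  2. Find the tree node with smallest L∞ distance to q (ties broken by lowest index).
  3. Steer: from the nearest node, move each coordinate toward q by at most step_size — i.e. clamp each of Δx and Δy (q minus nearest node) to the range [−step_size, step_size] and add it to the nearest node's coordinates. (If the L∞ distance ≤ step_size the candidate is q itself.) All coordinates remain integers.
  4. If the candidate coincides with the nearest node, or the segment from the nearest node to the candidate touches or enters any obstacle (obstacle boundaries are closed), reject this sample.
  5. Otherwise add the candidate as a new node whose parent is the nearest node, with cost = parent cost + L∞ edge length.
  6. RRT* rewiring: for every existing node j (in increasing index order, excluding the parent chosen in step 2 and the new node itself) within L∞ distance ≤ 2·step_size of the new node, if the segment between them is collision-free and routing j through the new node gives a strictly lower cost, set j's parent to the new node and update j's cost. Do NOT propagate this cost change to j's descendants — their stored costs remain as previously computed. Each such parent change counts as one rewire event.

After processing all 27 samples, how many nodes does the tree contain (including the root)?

1. q=(3,16) nearest=0 d=16 new=(3,3) → add node 1 parent=0 cost=3
2. q=(1,4) nearest=1 d=2 new=(1,4) → add node 2 parent=1 cost=5
3. q=(8,21) nearest=2 d=17 new=(4,7) → blocked by [2,4]×[4,7], reject
4. q=(9,17) nearest=2 d=13 new=(4,7) → blocked by [2,4]×[4,7], reject
5. q=(11,18) nearest=2 d=14 new=(4,7) → blocked by [2,4]×[4,7], reject
6. q=(10,9) nearest=1 d=7 new=(6,6) → blocked by [2,4]×[4,7], reject
7. q=(6,24) nearest=2 d=20 new=(4,7) → blocked by [2,4]×[4,7], reject
8. q=(2,13) nearest=2 d=9 new=(2,7) → blocked by [2,4]×[4,7], reject
9. q=(11,6) nearest=1 d=8 new=(6,6) → blocked by [2,4]×[4,7], reject
10. q=(2,27) nearest=2 d=23 new=(2,7) → blocked by [2,4]×[4,7], reject
11. q=(8,22) nearest=2 d=18 new=(4,7) → blocked by [2,4]×[4,7], reject
12. q=(7,18) nearest=2 d=14 new=(4,7) → blocked by [2,4]×[4,7], reject
13. q=(11,8) nearest=1 d=8 new=(6,6) → blocked by [2,4]×[4,7], reject
14. q=(8,0) nearest=1 d=5 new=(6,0) → add node 3 parent=1 cost=6
15. q=(10,10) nearest=1 d=7 new=(6,6) → blocked by [2,4]×[4,7], reject
16. q=(8,24) nearest=2 d=20 new=(4,7) → blocked by [2,4]×[4,7], reject
17. q=(8,6) nearest=1 d=5 new=(6,6) → blocked by [2,4]×[4,7], reject
18. q=(10,7) nearest=1 d=7 new=(6,6) → blocked by [2,4]×[4,7], reject
19. q=(4,23) nearest=2 d=19 new=(4,7) → blocked by [2,4]×[4,7], reject
20. q=(3,3) nearest=1 d=0 → coincident, reject
21. q=(11,12) nearest=1 d=9 new=(6,6) → blocked by [2,4]×[4,7], reject
22. q=(7,13) nearest=2 d=9 new=(4,7) → blocked by [2,4]×[4,7], reject
23. q=(8,13) nearest=2 d=9 new=(4,7) → blocked by [2,4]×[4,7], reject
24. q=(11,4) nearest=3 d=5 new=(9,3) → add node 4 parent=3 cost=9
25. q=(1,1) nearest=0 d=1 new=(1,1) → add node 5 parent=0 cost=1; rewire 2→5 (4<5)
26. q=(1,17) nearest=2 d=13 new=(1,7) → add node 6 parent=2 cost=7
27. q=(6,3) nearest=1 d=3 new=(6,3) → add node 7 parent=1 cost=6

Node count: 8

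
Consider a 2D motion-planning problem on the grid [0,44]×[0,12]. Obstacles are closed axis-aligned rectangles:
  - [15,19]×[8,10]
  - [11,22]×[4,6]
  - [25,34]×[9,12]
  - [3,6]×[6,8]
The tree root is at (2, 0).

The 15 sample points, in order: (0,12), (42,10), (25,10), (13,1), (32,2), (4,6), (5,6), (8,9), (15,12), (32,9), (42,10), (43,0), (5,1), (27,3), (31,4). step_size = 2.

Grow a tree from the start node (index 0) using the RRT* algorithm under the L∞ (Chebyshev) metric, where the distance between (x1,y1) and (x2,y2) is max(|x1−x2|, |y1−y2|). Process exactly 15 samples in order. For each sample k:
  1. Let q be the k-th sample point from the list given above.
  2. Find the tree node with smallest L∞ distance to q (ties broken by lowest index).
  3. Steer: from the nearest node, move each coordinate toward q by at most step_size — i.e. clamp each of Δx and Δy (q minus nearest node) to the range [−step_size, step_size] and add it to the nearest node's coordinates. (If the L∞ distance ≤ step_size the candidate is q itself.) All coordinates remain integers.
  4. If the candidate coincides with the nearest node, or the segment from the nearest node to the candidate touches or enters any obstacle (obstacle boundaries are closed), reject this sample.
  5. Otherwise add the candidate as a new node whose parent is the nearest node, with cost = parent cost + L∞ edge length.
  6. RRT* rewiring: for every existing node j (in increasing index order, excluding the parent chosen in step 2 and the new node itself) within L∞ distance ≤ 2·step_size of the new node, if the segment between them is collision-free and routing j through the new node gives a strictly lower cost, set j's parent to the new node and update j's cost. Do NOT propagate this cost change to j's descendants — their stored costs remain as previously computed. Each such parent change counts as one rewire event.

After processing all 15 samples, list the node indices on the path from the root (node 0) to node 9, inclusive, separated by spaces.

1. q=(0,12) nearest=0 d=12 new=(0,2) → add node 1 parent=0 cost=2
2. q=(42,10) nearest=0 d=40 new=(4,2) → add node 2 parent=0 cost=2
3. q=(25,10) nearest=2 d=21 new=(6,4) → add node 3 parent=2 cost=4
4. q=(13,1) nearest=3 d=7 new=(8,2) → add node 4 parent=3 cost=6
5. q=(32,2) nearest=4 d=24 new=(10,2) → add node 5 parent=4 cost=8
6. q=(4,6) nearest=3 d=2 new=(4,6) → blocked by [3,6]×[6,8], reject
7. q=(5,6) nearest=3 d=2 new=(5,6) → blocked by [3,6]×[6,8], reject
8. q=(8,9) nearest=3 d=5 new=(8,6) → add node 6 parent=3 cost=6
9. q=(15,12) nearest=6 d=7 new=(10,8) → add node 7 parent=6 cost=8
10. q=(32,9) nearest=5 d=22 new=(12,4) → blocked by [11,22]×[4,6], reject
11. q=(42,10) nearest=5 d=32 new=(12,4) → blocked by [11,22]×[4,6], reject
12. q=(43,0) nearest=5 d=33 new=(12,0) → add node 8 parent=5 cost=10
13. q=(5,1) nearest=2 d=1 new=(5,1) → add node 9 parent=2 cost=3
14. q=(27,3) nearest=8 d=15 new=(14,2) → add node 10 parent=8 cost=12
15. q=(31,4) nearest=10 d=17 new=(16,4) → blocked by [11,22]×[4,6], reject

Path: 0 2 9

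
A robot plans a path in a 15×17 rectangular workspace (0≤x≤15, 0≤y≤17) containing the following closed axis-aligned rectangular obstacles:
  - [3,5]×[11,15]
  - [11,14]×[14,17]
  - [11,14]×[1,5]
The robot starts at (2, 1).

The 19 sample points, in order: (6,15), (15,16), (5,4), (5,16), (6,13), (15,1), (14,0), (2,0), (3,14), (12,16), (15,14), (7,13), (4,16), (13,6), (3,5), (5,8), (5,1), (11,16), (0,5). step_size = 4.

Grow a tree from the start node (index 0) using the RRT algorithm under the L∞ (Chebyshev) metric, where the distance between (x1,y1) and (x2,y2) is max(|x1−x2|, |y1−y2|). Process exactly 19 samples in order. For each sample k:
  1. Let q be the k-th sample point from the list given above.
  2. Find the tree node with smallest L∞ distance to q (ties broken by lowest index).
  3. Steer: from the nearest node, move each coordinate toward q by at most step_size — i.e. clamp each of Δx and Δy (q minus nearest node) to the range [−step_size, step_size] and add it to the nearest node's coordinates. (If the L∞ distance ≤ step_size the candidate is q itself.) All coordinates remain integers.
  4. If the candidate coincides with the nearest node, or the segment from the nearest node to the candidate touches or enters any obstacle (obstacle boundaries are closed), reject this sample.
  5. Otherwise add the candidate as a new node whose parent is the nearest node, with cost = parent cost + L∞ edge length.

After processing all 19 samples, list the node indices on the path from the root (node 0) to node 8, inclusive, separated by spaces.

Path: 0 1 2 8

1. q=(6,15) nearest=0 d=14 new=(6,5) → add node 1 parent=0 cost=4
2. q=(15,16) nearest=1 d=11 new=(10,9) → add node 2 parent=1 cost=8
3. q=(5,4) nearest=1 d=1 new=(5,4) → add node 3 parent=1 cost=5
4. q=(5,16) nearest=2 d=7 new=(6,13) → add node 4 parent=2 cost=12
5. q=(6,13) nearest=4 d=0 → coincident, reject
6. q=(15,1) nearest=2 d=8 new=(14,5) → blocked by [11,14]×[1,5], reject
7. q=(14,0) nearest=1 d=8 new=(10,1) → add node 5 parent=1 cost=8
8. q=(2,0) nearest=0 d=1 new=(2,0) → add node 6 parent=0 cost=1
9. q=(3,14) nearest=4 d=3 new=(3,14) → blocked by [3,5]×[11,15], reject
10. q=(12,16) nearest=4 d=6 new=(10,16) → add node 7 parent=4 cost=16
11. q=(15,14) nearest=2 d=5 new=(14,13) → add node 8 parent=2 cost=12
12. q=(7,13) nearest=4 d=1 new=(7,13) → add node 9 parent=4 cost=13
13. q=(4,16) nearest=4 d=3 new=(4,16) → blocked by [3,5]×[11,15], reject
14. q=(13,6) nearest=2 d=3 new=(13,6) → add node 10 parent=2 cost=11
15. q=(3,5) nearest=3 d=2 new=(3,5) → add node 11 parent=3 cost=7
16. q=(5,8) nearest=1 d=3 new=(5,8) → add node 12 parent=1 cost=7
17. q=(5,1) nearest=0 d=3 new=(5,1) → add node 13 parent=0 cost=3
18. q=(11,16) nearest=7 d=1 new=(11,16) → blocked by [11,14]×[14,17], reject
19. q=(0,5) nearest=11 d=3 new=(0,5) → add node 14 parent=11 cost=10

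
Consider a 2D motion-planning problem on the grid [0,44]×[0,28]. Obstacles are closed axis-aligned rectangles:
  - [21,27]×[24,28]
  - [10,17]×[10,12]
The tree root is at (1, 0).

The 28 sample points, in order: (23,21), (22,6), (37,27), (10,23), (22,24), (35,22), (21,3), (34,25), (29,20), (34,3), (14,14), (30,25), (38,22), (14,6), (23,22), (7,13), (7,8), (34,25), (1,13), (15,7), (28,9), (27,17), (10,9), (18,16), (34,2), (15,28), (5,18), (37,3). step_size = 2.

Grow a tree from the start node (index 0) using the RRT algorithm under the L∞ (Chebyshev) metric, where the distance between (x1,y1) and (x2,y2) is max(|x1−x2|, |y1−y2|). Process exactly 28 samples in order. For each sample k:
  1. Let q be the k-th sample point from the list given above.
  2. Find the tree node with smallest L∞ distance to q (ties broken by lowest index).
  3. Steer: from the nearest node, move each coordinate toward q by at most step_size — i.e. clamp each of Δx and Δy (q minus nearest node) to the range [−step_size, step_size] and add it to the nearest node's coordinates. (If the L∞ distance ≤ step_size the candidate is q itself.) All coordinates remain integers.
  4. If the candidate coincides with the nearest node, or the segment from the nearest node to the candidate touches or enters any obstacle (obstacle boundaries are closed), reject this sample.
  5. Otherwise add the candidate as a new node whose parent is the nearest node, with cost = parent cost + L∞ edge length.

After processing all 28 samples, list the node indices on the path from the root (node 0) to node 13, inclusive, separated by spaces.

Path: 0 1 2 3 4 10 13

1. q=(23,21) nearest=0 d=22 new=(3,2) → add node 1 parent=0 cost=2
2. q=(22,6) nearest=1 d=19 new=(5,4) → add node 2 parent=1 cost=4
3. q=(37,27) nearest=2 d=32 new=(7,6) → add node 3 parent=2 cost=6
4. q=(10,23) nearest=3 d=17 new=(9,8) → add node 4 parent=3 cost=8
5. q=(22,24) nearest=4 d=16 new=(11,10) → blocked by [10,17]×[10,12], reject
6. q=(35,22) nearest=4 d=26 new=(11,10) → blocked by [10,17]×[10,12], reject
7. q=(21,3) nearest=4 d=12 new=(11,6) → add node 5 parent=4 cost=10
8. q=(34,25) nearest=5 d=23 new=(13,8) → add node 6 parent=5 cost=12
9. q=(29,20) nearest=6 d=16 new=(15,10) → blocked by [10,17]×[10,12], reject
10. q=(34,3) nearest=6 d=21 new=(15,6) → add node 7 parent=6 cost=14
11. q=(14,14) nearest=4 d=6 new=(11,10) → blocked by [10,17]×[10,12], reject
12. q=(30,25) nearest=6 d=17 new=(15,10) → blocked by [10,17]×[10,12], reject
13. q=(38,22) nearest=7 d=23 new=(17,8) → add node 8 parent=7 cost=16
14. q=(14,6) nearest=7 d=1 new=(14,6) → add node 9 parent=7 cost=15
15. q=(23,22) nearest=4 d=14 new=(11,10) → blocked by [10,17]×[10,12], reject
16. q=(7,13) nearest=4 d=5 new=(7,10) → add node 10 parent=4 cost=10
17. q=(7,8) nearest=3 d=2 new=(7,8) → add node 11 parent=3 cost=8
18. q=(34,25) nearest=8 d=17 new=(19,10) → add node 12 parent=8 cost=18
19. q=(1,13) nearest=10 d=6 new=(5,12) → add node 13 parent=10 cost=12
20. q=(15,7) nearest=7 d=1 new=(15,7) → add node 14 parent=7 cost=15
21. q=(28,9) nearest=12 d=9 new=(21,9) → add node 15 parent=12 cost=20
22. q=(27,17) nearest=12 d=8 new=(21,12) → add node 16 parent=12 cost=20
23. q=(10,9) nearest=4 d=1 new=(10,9) → add node 17 parent=4 cost=9
24. q=(18,16) nearest=16 d=4 new=(19,14) → add node 18 parent=16 cost=22
25. q=(34,2) nearest=15 d=13 new=(23,7) → add node 19 parent=15 cost=22
26. q=(15,28) nearest=18 d=14 new=(17,16) → add node 20 parent=18 cost=24
27. q=(5,18) nearest=13 d=6 new=(5,14) → add node 21 parent=13 cost=14
28. q=(37,3) nearest=19 d=14 new=(25,5) → add node 22 parent=19 cost=24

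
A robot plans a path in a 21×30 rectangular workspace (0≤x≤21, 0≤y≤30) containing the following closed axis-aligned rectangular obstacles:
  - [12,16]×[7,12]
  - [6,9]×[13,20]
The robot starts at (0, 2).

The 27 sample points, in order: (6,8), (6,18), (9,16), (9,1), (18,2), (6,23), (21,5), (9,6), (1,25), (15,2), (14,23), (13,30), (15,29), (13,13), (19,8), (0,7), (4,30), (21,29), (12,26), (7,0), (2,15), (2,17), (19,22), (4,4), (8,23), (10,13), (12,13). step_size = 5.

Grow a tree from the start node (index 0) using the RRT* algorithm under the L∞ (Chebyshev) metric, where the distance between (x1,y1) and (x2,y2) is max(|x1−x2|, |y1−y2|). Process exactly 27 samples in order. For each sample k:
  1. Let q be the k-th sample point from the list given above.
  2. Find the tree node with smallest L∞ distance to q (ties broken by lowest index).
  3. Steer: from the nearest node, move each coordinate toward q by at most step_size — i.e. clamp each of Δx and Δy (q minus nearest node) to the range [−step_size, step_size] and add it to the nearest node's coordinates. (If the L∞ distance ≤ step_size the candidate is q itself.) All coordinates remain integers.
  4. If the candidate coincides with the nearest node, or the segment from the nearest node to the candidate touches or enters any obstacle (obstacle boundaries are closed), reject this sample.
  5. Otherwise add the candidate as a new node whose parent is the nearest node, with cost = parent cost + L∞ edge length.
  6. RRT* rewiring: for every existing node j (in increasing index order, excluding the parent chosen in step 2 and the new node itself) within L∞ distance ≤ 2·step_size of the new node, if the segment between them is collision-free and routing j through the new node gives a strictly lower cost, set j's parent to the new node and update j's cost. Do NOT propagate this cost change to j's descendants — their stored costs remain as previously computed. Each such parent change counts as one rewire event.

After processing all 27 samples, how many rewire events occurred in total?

1. q=(6,8) nearest=0 d=6 new=(5,7) → add node 1 parent=0 cost=5
2. q=(6,18) nearest=1 d=11 new=(6,12) → add node 2 parent=1 cost=10
3. q=(9,16) nearest=2 d=4 new=(9,16) → blocked by [6,9]×[13,20], reject
4. q=(9,1) nearest=1 d=6 new=(9,2) → add node 3 parent=1 cost=10
5. q=(18,2) nearest=3 d=9 new=(14,2) → add node 4 parent=3 cost=15
6. q=(6,23) nearest=2 d=11 new=(6,17) → blocked by [6,9]×[13,20], reject
7. q=(21,5) nearest=4 d=7 new=(19,5) → add node 5 parent=4 cost=20
8. q=(9,6) nearest=1 d=4 new=(9,6) → add node 6 parent=1 cost=9; rewire 4→6 (14<15); rewire 5→6 (19<20)
9. q=(1,25) nearest=2 d=13 new=(1,17) → add node 7 parent=2 cost=15
10. q=(15,2) nearest=4 d=1 new=(15,2) → add node 8 parent=4 cost=15
11. q=(14,23) nearest=2 d=11 new=(11,17) → blocked by [6,9]×[13,20], reject
12. q=(13,30) nearest=7 d=13 new=(6,22) → add node 9 parent=7 cost=20
13. q=(15,29) nearest=9 d=9 new=(11,27) → add node 10 parent=9 cost=25
14. q=(13,13) nearest=2 d=7 new=(11,13) → add node 11 parent=2 cost=15
15. q=(19,8) nearest=5 d=3 new=(19,8) → add node 12 parent=5 cost=22
16. q=(0,7) nearest=0 d=5 new=(0,7) → add node 13 parent=0 cost=5
17. q=(4,30) nearest=10 d=7 new=(6,30) → add node 14 parent=10 cost=30
18. q=(21,29) nearest=10 d=10 new=(16,29) → add node 15 parent=10 cost=30
19. q=(12,26) nearest=10 d=1 new=(12,26) → add node 16 parent=10 cost=26
20. q=(7,0) nearest=3 d=2 new=(7,0) → add node 17 parent=3 cost=12
21. q=(2,15) nearest=7 d=2 new=(2,15) → add node 18 parent=7 cost=17
22. q=(2,17) nearest=7 d=1 new=(2,17) → add node 19 parent=7 cost=16
23. q=(19,22) nearest=15 d=7 new=(19,24) → add node 20 parent=15 cost=35
24. q=(4,4) nearest=1 d=3 new=(4,4) → add node 21 parent=1 cost=8
25. q=(8,23) nearest=9 d=2 new=(8,23) → add node 22 parent=9 cost=22; rewire 14→22 (29<30)
26. q=(10,13) nearest=11 d=1 new=(10,13) → add node 23 parent=11 cost=16
27. q=(12,13) nearest=11 d=1 new=(12,13) → add node 24 parent=11 cost=16

Rewire events: 3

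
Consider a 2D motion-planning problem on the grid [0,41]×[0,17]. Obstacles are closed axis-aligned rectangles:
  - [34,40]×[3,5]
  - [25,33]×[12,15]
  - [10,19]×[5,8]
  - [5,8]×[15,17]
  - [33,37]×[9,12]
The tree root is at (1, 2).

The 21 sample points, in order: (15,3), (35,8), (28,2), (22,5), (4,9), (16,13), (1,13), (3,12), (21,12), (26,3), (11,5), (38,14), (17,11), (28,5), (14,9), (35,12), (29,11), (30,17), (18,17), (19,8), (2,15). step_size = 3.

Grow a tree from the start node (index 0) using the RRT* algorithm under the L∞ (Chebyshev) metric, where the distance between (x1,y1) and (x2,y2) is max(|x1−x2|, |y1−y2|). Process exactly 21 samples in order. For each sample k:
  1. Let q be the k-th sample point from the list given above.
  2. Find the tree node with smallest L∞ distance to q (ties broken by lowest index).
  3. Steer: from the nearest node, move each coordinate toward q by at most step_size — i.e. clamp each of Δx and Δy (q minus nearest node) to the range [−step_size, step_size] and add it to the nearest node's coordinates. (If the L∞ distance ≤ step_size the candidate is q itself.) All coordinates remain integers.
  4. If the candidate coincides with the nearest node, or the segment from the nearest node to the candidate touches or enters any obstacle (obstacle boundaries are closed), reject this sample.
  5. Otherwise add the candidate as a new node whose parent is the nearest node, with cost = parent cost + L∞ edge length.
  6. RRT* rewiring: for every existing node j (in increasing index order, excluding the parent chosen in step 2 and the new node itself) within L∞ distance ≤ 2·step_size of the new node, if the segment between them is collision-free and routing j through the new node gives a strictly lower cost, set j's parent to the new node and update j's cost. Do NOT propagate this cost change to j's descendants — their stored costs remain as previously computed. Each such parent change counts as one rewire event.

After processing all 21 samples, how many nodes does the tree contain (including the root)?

1. q=(15,3) nearest=0 d=14 new=(4,3) → add node 1 parent=0 cost=3
2. q=(35,8) nearest=1 d=31 new=(7,6) → add node 2 parent=1 cost=6
3. q=(28,2) nearest=2 d=21 new=(10,3) → add node 3 parent=2 cost=9
4. q=(22,5) nearest=3 d=12 new=(13,5) → blocked by [10,19]×[5,8], reject
5. q=(4,9) nearest=2 d=3 new=(4,9) → add node 4 parent=2 cost=9
6. q=(16,13) nearest=2 d=9 new=(10,9) → add node 5 parent=2 cost=9
7. q=(1,13) nearest=4 d=4 new=(1,12) → add node 6 parent=4 cost=12
8. q=(3,12) nearest=6 d=2 new=(3,12) → add node 7 parent=6 cost=14
9. q=(21,12) nearest=3 d=11 new=(13,6) → blocked by [10,19]×[5,8], reject
10. q=(26,3) nearest=3 d=16 new=(13,3) → add node 8 parent=3 cost=12
11. q=(11,5) nearest=3 d=2 new=(11,5) → blocked by [10,19]×[5,8], reject
12. q=(38,14) nearest=8 d=25 new=(16,6) → blocked by [10,19]×[5,8], reject
13. q=(17,11) nearest=5 d=7 new=(13,11) → add node 9 parent=5 cost=12
14. q=(28,5) nearest=8 d=15 new=(16,5) → blocked by [10,19]×[5,8], reject
15. q=(14,9) nearest=9 d=2 new=(14,9) → add node 10 parent=9 cost=14
16. q=(35,12) nearest=10 d=21 new=(17,12) → add node 11 parent=10 cost=17
17. q=(29,11) nearest=11 d=12 new=(20,11) → add node 12 parent=11 cost=20
18. q=(30,17) nearest=12 d=10 new=(23,14) → add node 13 parent=12 cost=23
19. q=(18,17) nearest=11 d=5 new=(18,15) → add node 14 parent=11 cost=20
20. q=(19,8) nearest=12 d=3 new=(19,8) → blocked by [10,19]×[5,8], reject
21. q=(2,15) nearest=6 d=3 new=(2,15) → add node 15 parent=6 cost=15

Node count: 16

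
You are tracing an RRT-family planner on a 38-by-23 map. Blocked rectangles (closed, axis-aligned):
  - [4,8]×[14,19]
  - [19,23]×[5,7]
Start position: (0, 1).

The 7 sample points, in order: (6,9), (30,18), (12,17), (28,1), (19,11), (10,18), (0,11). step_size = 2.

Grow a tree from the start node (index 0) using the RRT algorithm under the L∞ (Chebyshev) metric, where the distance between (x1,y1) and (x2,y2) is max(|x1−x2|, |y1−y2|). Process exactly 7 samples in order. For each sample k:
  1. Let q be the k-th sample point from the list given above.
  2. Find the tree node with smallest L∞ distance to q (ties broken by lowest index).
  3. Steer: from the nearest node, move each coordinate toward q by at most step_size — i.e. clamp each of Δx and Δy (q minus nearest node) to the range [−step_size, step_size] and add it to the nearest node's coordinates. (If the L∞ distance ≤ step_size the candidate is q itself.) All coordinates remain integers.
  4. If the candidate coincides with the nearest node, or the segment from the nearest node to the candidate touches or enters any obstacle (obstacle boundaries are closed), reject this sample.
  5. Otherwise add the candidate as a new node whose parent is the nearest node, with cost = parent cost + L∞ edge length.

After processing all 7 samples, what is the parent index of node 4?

1. q=(6,9) nearest=0 d=8 new=(2,3) → add node 1 parent=0 cost=2
2. q=(30,18) nearest=1 d=28 new=(4,5) → add node 2 parent=1 cost=4
3. q=(12,17) nearest=2 d=12 new=(6,7) → add node 3 parent=2 cost=6
4. q=(28,1) nearest=3 d=22 new=(8,5) → add node 4 parent=3 cost=8
5. q=(19,11) nearest=4 d=11 new=(10,7) → add node 5 parent=4 cost=10
6. q=(10,18) nearest=3 d=11 new=(8,9) → add node 6 parent=3 cost=8
7. q=(0,11) nearest=2 d=6 new=(2,7) → add node 7 parent=2 cost=6

Parent of node 4: 3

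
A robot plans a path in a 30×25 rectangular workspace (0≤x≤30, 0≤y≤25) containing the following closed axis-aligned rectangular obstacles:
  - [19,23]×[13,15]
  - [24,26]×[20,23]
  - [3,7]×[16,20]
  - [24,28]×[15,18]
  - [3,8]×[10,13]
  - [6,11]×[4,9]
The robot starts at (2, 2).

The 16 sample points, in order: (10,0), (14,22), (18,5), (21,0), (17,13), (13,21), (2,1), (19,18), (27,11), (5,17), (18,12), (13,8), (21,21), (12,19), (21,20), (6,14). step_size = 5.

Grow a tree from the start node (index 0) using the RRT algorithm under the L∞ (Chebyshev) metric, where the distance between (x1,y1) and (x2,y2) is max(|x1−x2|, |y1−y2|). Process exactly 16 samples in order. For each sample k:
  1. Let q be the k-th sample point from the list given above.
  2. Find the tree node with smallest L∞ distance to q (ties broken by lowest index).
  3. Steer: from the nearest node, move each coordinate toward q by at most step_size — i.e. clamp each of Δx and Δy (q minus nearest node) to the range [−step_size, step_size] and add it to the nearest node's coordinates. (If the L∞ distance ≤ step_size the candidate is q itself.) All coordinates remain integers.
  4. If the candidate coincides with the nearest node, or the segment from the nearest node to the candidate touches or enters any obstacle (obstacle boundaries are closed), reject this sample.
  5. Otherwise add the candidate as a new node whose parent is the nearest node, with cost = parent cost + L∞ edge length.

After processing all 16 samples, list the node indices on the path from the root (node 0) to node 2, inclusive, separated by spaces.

1. q=(10,0) nearest=0 d=8 new=(7,0) → add node 1 parent=0 cost=5
2. q=(14,22) nearest=0 d=20 new=(7,7) → blocked by [6,11]×[4,9], reject
3. q=(18,5) nearest=1 d=11 new=(12,5) → blocked by [6,11]×[4,9], reject
4. q=(21,0) nearest=1 d=14 new=(12,0) → add node 2 parent=1 cost=10
5. q=(17,13) nearest=1 d=13 new=(12,5) → blocked by [6,11]×[4,9], reject
6. q=(13,21) nearest=0 d=19 new=(7,7) → blocked by [6,11]×[4,9], reject
7. q=(2,1) nearest=0 d=1 new=(2,1) → add node 3 parent=0 cost=1
8. q=(19,18) nearest=0 d=17 new=(7,7) → blocked by [6,11]×[4,9], reject
9. q=(27,11) nearest=2 d=15 new=(17,5) → add node 4 parent=2 cost=15
10. q=(5,17) nearest=4 d=12 new=(12,10) → add node 5 parent=4 cost=20
11. q=(18,12) nearest=5 d=6 new=(17,12) → add node 6 parent=5 cost=25
12. q=(13,8) nearest=5 d=2 new=(13,8) → add node 7 parent=5 cost=22
13. q=(21,21) nearest=6 d=9 new=(21,17) → blocked by [19,23]×[13,15], reject
14. q=(12,19) nearest=6 d=7 new=(12,17) → add node 8 parent=6 cost=30
15. q=(21,20) nearest=6 d=8 new=(21,17) → blocked by [19,23]×[13,15], reject
16. q=(6,14) nearest=5 d=6 new=(7,14) → add node 9 parent=5 cost=25

Path: 0 1 2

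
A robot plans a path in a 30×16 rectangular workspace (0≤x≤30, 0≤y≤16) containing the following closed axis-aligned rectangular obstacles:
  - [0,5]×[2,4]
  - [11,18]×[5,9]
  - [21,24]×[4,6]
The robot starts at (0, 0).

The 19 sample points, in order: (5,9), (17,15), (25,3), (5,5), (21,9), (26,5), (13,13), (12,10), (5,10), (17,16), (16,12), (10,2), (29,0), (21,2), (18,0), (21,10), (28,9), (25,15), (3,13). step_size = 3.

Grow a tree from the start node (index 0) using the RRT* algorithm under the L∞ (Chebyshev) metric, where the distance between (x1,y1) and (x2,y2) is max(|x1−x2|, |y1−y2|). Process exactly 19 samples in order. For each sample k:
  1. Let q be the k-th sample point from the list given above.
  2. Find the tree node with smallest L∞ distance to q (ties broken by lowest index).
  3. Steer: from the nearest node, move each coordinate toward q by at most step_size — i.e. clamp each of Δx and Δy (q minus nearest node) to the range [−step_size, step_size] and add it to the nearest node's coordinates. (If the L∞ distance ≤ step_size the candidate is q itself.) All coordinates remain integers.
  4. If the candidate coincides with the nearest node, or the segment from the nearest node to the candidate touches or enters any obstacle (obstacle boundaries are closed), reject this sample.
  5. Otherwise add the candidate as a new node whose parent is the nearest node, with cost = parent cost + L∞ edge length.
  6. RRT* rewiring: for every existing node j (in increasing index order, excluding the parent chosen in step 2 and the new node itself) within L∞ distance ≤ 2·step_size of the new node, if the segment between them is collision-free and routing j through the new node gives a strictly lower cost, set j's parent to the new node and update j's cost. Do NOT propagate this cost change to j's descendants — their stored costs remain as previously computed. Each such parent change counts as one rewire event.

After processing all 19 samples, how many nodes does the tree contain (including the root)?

1. q=(5,9) nearest=0 d=9 new=(3,3) → blocked by [0,5]×[2,4], reject
2. q=(17,15) nearest=0 d=17 new=(3,3) → blocked by [0,5]×[2,4], reject
3. q=(25,3) nearest=0 d=25 new=(3,3) → blocked by [0,5]×[2,4], reject
4. q=(5,5) nearest=0 d=5 new=(3,3) → blocked by [0,5]×[2,4], reject
5. q=(21,9) nearest=0 d=21 new=(3,3) → blocked by [0,5]×[2,4], reject
6. q=(26,5) nearest=0 d=26 new=(3,3) → blocked by [0,5]×[2,4], reject
7. q=(13,13) nearest=0 d=13 new=(3,3) → blocked by [0,5]×[2,4], reject
8. q=(12,10) nearest=0 d=12 new=(3,3) → blocked by [0,5]×[2,4], reject
9. q=(5,10) nearest=0 d=10 new=(3,3) → blocked by [0,5]×[2,4], reject
10. q=(17,16) nearest=0 d=17 new=(3,3) → blocked by [0,5]×[2,4], reject
11. q=(16,12) nearest=0 d=16 new=(3,3) → blocked by [0,5]×[2,4], reject
12. q=(10,2) nearest=0 d=10 new=(3,2) → blocked by [0,5]×[2,4], reject
13. q=(29,0) nearest=0 d=29 new=(3,0) → add node 1 parent=0 cost=3
14. q=(21,2) nearest=1 d=18 new=(6,2) → add node 2 parent=1 cost=6
15. q=(18,0) nearest=2 d=12 new=(9,0) → add node 3 parent=2 cost=9
16. q=(21,10) nearest=3 d=12 new=(12,3) → add node 4 parent=3 cost=12
17. q=(28,9) nearest=4 d=16 new=(15,6) → blocked by [11,18]×[5,9], reject
18. q=(25,15) nearest=4 d=13 new=(15,6) → blocked by [11,18]×[5,9], reject
19. q=(3,13) nearest=4 d=10 new=(9,6) → add node 5 parent=4 cost=15

Node count: 6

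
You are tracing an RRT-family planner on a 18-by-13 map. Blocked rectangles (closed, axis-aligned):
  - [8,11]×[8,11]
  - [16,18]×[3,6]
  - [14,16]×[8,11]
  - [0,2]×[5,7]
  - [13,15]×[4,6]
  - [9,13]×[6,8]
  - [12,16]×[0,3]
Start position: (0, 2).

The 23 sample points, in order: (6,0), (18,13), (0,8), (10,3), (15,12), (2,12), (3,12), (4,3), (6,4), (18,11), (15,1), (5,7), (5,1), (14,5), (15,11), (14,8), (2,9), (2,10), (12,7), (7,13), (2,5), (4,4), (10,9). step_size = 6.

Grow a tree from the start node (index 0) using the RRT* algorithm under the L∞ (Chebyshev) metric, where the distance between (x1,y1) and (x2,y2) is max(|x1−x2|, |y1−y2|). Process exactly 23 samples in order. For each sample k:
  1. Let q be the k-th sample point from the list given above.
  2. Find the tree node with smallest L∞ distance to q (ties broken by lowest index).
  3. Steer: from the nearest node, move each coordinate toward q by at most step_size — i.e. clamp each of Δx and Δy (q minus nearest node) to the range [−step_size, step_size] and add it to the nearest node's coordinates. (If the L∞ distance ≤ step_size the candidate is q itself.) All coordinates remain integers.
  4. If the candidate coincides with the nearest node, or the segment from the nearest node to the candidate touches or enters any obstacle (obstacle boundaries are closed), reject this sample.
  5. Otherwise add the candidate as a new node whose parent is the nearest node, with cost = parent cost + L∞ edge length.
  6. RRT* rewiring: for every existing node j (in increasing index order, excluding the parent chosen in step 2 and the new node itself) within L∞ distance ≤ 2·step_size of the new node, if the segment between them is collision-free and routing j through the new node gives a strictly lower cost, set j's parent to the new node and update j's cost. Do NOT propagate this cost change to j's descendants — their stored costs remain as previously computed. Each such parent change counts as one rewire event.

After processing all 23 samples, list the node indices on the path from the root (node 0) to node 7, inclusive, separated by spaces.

Path: 0 1 8 7

1. q=(6,0) nearest=0 d=6 new=(6,0) → add node 1 parent=0 cost=6
2. q=(18,13) nearest=1 d=13 new=(12,6) → blocked by [9,13]×[6,8], reject
3. q=(0,8) nearest=0 d=6 new=(0,8) → blocked by [0,2]×[5,7], reject
4. q=(10,3) nearest=1 d=4 new=(10,3) → add node 2 parent=1 cost=10
5. q=(15,12) nearest=2 d=9 new=(15,9) → blocked by [14,16]×[8,11], reject
6. q=(2,12) nearest=2 d=9 new=(4,9) → add node 3 parent=2 cost=16
7. q=(3,12) nearest=3 d=3 new=(3,12) → add node 4 parent=3 cost=19
8. q=(4,3) nearest=1 d=3 new=(4,3) → add node 5 parent=1 cost=9; rewire 3→5 (15<16); rewire 4→5 (18<19)
9. q=(6,4) nearest=5 d=2 new=(6,4) → add node 6 parent=5 cost=11
10. q=(18,11) nearest=2 d=8 new=(16,9) → blocked by [14,16]×[8,11], reject
11. q=(15,1) nearest=2 d=5 new=(15,1) → blocked by [12,16]×[0,3], reject
12. q=(5,7) nearest=3 d=2 new=(5,7) → add node 7 parent=3 cost=17
13. q=(5,1) nearest=1 d=1 new=(5,1) → add node 8 parent=1 cost=7; rewire 6→8 (10<11); rewire 7→8 (13<17)
14. q=(14,5) nearest=2 d=4 new=(14,5) → blocked by [13,15]×[4,6], reject
15. q=(15,11) nearest=2 d=8 new=(15,9) → blocked by [14,16]×[8,11], reject
16. q=(14,8) nearest=2 d=5 new=(14,8) → blocked by [14,16]×[8,11], reject
17. q=(2,9) nearest=3 d=2 new=(2,9) → add node 9 parent=3 cost=17
18. q=(2,10) nearest=9 d=1 new=(2,10) → add node 10 parent=9 cost=18
19. q=(12,7) nearest=2 d=4 new=(12,7) → blocked by [9,13]×[6,8], reject
20. q=(7,13) nearest=3 d=4 new=(7,13) → add node 11 parent=3 cost=19
21. q=(2,5) nearest=5 d=2 new=(2,5) → blocked by [0,2]×[5,7], reject
22. q=(4,4) nearest=5 d=1 new=(4,4) → add node 12 parent=5 cost=10; rewire 9→12 (15<17); rewire 10→12 (16<18)
23. q=(10,9) nearest=11 d=4 new=(10,9) → blocked by [8,11]×[8,11], reject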